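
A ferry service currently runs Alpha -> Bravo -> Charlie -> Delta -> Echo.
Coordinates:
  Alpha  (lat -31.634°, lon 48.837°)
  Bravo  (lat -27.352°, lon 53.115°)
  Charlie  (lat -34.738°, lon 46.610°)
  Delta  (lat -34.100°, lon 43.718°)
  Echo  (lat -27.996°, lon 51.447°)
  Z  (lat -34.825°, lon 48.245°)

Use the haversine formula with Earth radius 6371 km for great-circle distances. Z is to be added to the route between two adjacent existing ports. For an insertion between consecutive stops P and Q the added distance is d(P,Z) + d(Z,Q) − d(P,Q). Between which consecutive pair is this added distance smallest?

between Bravo and Charlie

Added distance for inserting Z between each consecutive pair:
Alpha–Bravo: 679.5 km
Bravo–Charlie: 72.6 km
Charlie–Delta: 297.8 km
Delta–Echo: 239.7 km
Smallest added distance is 72.6 km, inserting between Bravo and Charlie.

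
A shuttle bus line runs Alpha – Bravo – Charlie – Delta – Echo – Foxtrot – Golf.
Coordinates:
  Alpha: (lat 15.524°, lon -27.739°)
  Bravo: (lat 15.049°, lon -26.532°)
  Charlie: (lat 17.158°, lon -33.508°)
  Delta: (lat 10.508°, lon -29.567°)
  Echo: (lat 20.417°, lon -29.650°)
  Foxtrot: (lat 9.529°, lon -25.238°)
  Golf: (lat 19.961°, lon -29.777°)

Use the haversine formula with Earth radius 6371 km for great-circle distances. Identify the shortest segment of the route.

Leg distances:
Alpha→Bravo: 139.8 km
Bravo→Charlie: 781.2 km
Charlie→Delta: 853.0 km
Delta→Echo: 1101.9 km
Echo→Foxtrot: 1299.8 km
Foxtrot→Golf: 1258.2 km
The shortest leg is Alpha–Bravo at 139.8 km.

Alpha–Bravo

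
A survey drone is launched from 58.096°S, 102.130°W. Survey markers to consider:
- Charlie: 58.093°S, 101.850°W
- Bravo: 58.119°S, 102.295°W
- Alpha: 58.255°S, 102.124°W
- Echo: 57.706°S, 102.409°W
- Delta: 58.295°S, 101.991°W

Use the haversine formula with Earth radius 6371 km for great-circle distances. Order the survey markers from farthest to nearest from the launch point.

Distance from the launch point at 58.096°S, 102.130°W to each:
Echo 57.706°S, 102.409°W: 46.4 km
Delta 58.295°S, 101.991°W: 23.6 km
Alpha 58.255°S, 102.124°W: 17.7 km
Charlie 58.093°S, 101.850°W: 16.5 km
Bravo 58.119°S, 102.295°W: 10.0 km

Echo, Delta, Alpha, Charlie, Bravo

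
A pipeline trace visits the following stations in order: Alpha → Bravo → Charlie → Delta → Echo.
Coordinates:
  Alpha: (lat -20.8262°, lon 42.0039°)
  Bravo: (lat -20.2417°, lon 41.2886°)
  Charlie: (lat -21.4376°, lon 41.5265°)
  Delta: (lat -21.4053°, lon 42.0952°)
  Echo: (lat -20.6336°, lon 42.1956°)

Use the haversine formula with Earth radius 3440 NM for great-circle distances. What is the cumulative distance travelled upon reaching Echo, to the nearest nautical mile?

Leg distances:
Alpha→Bravo: 53.4 NM  (cumulative 53.4 NM)
Bravo→Charlie: 73.0 NM  (cumulative 126.4 NM)
Charlie→Delta: 31.8 NM  (cumulative 158.3 NM)
Delta→Echo: 46.7 NM  (cumulative 204.9 NM)
Cumulative distance at Echo ≈ 205 NM.

205 NM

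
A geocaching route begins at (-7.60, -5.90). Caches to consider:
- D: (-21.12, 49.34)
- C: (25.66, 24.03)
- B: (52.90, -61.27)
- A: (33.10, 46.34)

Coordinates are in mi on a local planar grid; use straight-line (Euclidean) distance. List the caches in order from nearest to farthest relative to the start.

Computing each straight-line distance from (-7.60, -5.90):
C (25.66, 24.03): 44.7 mi
D (-21.12, 49.34): 56.9 mi
A (33.10, 46.34): 66.2 mi
B (52.90, -61.27): 82.0 mi

C, D, A, B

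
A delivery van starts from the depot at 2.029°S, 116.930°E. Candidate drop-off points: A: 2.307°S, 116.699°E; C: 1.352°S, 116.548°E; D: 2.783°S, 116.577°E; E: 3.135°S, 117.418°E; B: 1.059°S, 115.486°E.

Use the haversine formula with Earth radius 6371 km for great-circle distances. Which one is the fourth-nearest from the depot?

E

Distance to each, sorted:
A: 40.2 km
C: 86.4 km
D: 92.6 km
E: 134.4 km
B: 193.4 km
The fourth-nearest is E at 134.4 km.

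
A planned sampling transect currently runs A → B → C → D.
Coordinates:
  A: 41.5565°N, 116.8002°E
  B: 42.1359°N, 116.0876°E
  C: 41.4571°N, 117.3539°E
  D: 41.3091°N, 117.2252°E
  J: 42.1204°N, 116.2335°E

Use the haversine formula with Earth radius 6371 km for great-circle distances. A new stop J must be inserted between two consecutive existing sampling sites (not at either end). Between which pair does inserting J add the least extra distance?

Added distance for inserting J between each consecutive pair:
A–B: 3.1 km
B–C: 1.5 km
C–D: 221.1 km
Smallest added distance is 1.5 km, inserting between B and C.

between B and C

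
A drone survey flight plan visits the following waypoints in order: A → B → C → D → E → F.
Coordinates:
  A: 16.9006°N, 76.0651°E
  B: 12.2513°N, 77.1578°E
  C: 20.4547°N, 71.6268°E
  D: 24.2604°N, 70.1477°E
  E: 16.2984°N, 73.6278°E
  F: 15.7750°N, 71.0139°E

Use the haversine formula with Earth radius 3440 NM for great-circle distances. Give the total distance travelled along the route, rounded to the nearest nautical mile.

1786 NM

Leg distances:
A→B: 286.3 NM  (cumulative 286.3 NM)
B→C: 586.4 NM  (cumulative 872.7 NM)
C→D: 242.8 NM  (cumulative 1115.5 NM)
D→E: 516.6 NM  (cumulative 1632.0 NM)
E→F: 154.1 NM  (cumulative 1786.1 NM)
Total route length ≈ 1786 NM.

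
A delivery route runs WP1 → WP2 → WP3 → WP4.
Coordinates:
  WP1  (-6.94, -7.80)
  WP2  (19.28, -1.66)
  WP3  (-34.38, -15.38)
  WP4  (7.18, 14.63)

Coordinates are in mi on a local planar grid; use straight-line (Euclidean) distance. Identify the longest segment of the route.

Leg distances:
WP1→WP2: 26.9 mi
WP2→WP3: 55.4 mi
WP3→WP4: 51.3 mi
The longest leg is WP2–WP3 at 55.4 mi.

WP2–WP3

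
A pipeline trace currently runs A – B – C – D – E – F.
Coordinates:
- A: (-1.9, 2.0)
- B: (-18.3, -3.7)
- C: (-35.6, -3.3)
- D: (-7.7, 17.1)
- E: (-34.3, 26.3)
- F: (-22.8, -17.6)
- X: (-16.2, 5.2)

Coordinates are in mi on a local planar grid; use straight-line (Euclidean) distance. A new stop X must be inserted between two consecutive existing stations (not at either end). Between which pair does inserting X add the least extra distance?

Added distance for inserting X between each consecutive pair:
A–B: 6.4 mi
B–C: 13.0 mi
C–D: 1.2 mi
D–E: 14.3 mi
E–F: 6.2 mi
Smallest added distance is 1.2 mi, inserting between C and D.

between C and D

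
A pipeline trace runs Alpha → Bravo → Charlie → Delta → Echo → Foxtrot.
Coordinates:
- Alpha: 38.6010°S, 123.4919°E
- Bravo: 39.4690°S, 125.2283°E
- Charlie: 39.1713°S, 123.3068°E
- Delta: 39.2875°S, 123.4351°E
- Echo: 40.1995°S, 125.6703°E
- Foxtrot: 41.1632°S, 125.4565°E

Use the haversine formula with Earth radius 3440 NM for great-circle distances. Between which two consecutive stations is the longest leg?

Delta–Echo

Leg distances:
Alpha→Bravo: 96.3 NM
Bravo→Charlie: 91.0 NM
Charlie→Delta: 9.2 NM
Delta→Echo: 116.8 NM
Echo→Foxtrot: 58.7 NM
The longest leg is Delta–Echo at 116.8 NM.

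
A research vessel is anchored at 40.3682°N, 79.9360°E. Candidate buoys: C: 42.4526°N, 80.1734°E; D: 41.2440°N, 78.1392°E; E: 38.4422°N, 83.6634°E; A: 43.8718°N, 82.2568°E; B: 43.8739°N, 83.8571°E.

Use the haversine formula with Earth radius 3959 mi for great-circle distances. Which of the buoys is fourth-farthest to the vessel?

Distance to each, sorted:
B: 314.7 mi
A: 269.7 mi
E: 239.4 mi
C: 144.6 mi
D: 111.8 mi
The fourth-farthest is C at 144.6 mi.

C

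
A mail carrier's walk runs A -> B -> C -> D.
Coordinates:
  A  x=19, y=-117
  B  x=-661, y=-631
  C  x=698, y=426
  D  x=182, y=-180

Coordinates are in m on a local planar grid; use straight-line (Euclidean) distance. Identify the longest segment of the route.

B–C

Leg distances:
A→B: 852.4 m
B→C: 1721.7 m
C→D: 795.9 m
The longest leg is B–C at 1721.7 m.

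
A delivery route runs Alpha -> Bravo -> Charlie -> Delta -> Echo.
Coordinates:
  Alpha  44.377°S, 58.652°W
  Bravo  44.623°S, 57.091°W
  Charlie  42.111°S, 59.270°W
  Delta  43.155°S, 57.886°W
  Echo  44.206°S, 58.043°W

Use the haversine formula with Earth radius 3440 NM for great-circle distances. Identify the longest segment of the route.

Leg distances:
Alpha→Bravo: 68.5 NM
Bravo→Charlie: 178.3 NM
Charlie→Delta: 87.6 NM
Delta→Echo: 63.5 NM
The longest leg is Bravo–Charlie at 178.3 NM.

Bravo–Charlie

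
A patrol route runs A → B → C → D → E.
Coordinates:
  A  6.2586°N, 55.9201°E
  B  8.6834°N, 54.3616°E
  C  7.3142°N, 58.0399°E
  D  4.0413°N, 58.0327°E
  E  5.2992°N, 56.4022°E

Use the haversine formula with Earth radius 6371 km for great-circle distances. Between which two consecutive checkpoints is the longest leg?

B–C

Leg distances:
A→B: 319.7 km
B→C: 432.7 km
C→D: 363.9 km
D→E: 228.5 km
The longest leg is B–C at 432.7 km.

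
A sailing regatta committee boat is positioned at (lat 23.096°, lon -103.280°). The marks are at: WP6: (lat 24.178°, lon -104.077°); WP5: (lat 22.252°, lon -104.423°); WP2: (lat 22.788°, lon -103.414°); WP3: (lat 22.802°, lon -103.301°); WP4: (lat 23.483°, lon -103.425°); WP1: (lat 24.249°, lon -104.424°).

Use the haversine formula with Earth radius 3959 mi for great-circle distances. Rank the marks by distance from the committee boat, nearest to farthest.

WP3, WP2, WP4, WP6, WP5, WP1

Computing each great-circle distance from (lat 23.096°, lon -103.280°):
WP3 (lat 22.802°, lon -103.301°): 20.4 mi
WP2 (lat 22.788°, lon -103.414°): 22.9 mi
WP4 (lat 23.483°, lon -103.425°): 28.3 mi
WP6 (lat 24.178°, lon -104.077°): 90.2 mi
WP5 (lat 22.252°, lon -104.423°): 93.3 mi
WP1 (lat 24.249°, lon -104.424°): 107.6 mi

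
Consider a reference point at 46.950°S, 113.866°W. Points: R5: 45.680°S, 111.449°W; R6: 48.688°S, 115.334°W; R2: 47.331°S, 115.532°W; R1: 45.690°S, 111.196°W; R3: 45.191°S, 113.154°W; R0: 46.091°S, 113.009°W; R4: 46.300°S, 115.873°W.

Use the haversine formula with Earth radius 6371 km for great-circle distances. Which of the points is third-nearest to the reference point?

Distance to each, sorted:
R0: 115.9 km
R2: 132.9 km
R4: 169.4 km
R3: 203.2 km
R6: 222.2 km
R5: 233.2 km
R1: 248.3 km
The third-nearest is R4 at 169.4 km.

R4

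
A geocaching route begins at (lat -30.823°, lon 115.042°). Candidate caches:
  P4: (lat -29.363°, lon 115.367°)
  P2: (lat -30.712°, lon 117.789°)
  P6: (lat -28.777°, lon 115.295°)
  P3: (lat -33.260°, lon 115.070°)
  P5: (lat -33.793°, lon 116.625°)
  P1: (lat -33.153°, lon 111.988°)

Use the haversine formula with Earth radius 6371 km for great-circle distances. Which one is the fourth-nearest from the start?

Distance to each, sorted:
P4: 165.3 km
P6: 228.8 km
P2: 262.7 km
P3: 271.0 km
P5: 362.2 km
P1: 387.4 km
The fourth-nearest is P3 at 271.0 km.

P3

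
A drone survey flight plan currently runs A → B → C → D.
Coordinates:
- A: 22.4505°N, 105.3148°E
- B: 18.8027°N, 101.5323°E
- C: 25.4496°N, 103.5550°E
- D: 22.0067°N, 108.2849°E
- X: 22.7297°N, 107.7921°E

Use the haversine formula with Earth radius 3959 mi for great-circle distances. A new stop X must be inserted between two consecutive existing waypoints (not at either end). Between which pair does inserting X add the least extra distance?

Added distance for inserting X between each consecutive pair:
A–B: 294.9 mi
B–C: 336.5 mi
C–D: 3.6 mi
Smallest added distance is 3.6 mi, inserting between C and D.

between C and D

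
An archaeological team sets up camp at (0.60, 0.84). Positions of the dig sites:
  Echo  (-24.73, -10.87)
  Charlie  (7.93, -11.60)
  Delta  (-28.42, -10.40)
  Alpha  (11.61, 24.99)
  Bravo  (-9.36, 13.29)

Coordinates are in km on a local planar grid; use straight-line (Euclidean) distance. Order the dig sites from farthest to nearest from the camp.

Distances from the camp:
Delta (-28.42, -10.40): 31.1 km
Echo (-24.73, -10.87): 27.9 km
Alpha (11.61, 24.99): 26.5 km
Bravo (-9.36, 13.29): 15.9 km
Charlie (7.93, -11.60): 14.4 km

Delta, Echo, Alpha, Bravo, Charlie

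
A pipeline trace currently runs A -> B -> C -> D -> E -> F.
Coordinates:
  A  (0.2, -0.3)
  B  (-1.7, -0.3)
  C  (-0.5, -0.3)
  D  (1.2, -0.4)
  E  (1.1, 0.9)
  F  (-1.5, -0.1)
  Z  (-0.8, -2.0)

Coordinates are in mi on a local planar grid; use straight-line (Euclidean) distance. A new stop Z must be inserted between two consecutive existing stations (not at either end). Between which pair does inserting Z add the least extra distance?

between A and B

Added distance for inserting Z between each consecutive pair:
A–B: 2.0 mi
B–C: 2.4 mi
C–D: 2.6 mi
D–E: 4.7 mi
E–F: 2.7 mi
Smallest added distance is 2.0 mi, inserting between A and B.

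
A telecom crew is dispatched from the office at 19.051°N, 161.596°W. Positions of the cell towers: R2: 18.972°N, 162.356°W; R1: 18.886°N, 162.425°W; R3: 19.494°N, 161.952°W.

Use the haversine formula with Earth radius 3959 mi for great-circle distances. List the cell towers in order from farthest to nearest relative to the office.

R1, R2, R3

Computing each great-circle distance from 19.051°N, 161.596°W:
R1 18.886°N, 162.425°W: 55.4 mi
R2 18.972°N, 162.356°W: 49.9 mi
R3 19.494°N, 161.952°W: 38.4 mi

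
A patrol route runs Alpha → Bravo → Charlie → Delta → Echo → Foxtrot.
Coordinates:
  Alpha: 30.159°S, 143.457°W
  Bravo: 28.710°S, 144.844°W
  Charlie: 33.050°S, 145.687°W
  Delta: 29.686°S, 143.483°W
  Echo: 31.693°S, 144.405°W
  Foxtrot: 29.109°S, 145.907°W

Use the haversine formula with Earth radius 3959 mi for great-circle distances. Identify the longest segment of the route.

Bravo–Charlie

Leg distances:
Alpha→Bravo: 130.3 mi
Bravo→Charlie: 304.0 mi
Charlie→Delta: 266.3 mi
Delta→Echo: 149.1 mi
Echo→Foxtrot: 199.7 mi
The longest leg is Bravo–Charlie at 304.0 mi.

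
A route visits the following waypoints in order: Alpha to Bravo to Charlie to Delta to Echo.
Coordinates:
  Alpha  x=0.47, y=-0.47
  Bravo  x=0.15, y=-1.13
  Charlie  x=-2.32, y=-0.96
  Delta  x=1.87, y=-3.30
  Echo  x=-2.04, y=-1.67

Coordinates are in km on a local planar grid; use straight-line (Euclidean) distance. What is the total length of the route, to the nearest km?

12 km

Leg distances:
Alpha→Bravo: 0.7 km  (cumulative 0.7 km)
Bravo→Charlie: 2.5 km  (cumulative 3.2 km)
Charlie→Delta: 4.8 km  (cumulative 8.0 km)
Delta→Echo: 4.2 km  (cumulative 12.2 km)
Total route length ≈ 12 km.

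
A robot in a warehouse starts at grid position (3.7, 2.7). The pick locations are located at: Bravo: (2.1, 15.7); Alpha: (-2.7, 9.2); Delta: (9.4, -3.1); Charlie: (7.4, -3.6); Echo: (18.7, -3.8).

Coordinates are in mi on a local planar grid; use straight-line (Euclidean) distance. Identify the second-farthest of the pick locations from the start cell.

Distances from the start cell ((3.7, 2.7)):
Echo: 16.3 mi
Bravo: 13.1 mi
Alpha: 9.1 mi
Delta: 8.1 mi
Charlie: 7.3 mi
The second-farthest is Bravo at 13.1 mi.

Bravo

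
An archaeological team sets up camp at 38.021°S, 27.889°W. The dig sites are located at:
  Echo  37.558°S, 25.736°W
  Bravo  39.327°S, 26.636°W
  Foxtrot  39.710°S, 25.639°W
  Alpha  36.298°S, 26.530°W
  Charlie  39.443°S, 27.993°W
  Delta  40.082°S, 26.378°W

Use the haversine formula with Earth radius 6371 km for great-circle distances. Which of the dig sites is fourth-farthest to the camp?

Echo

Distances from the camp (38.021°S, 27.889°W):
Foxtrot: 270.6 km
Delta: 263.7 km
Alpha: 226.3 km
Echo: 196.1 km
Bravo: 181.4 km
Charlie: 158.4 km
The fourth-farthest is Echo at 196.1 km.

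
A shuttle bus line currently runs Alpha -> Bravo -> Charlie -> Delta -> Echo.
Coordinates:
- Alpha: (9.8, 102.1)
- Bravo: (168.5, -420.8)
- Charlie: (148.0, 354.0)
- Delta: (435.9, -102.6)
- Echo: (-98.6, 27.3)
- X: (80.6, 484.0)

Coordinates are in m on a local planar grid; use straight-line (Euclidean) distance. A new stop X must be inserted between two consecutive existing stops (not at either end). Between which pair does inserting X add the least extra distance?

Added distance for inserting X between each consecutive pair:
Alpha–Bravo: 751.0 m
Bravo–Charlie: 280.4 m
Charlie–Delta: 292.5 m
Delta–Echo: 626.4 m
Smallest added distance is 280.4 m, inserting between Bravo and Charlie.

between Bravo and Charlie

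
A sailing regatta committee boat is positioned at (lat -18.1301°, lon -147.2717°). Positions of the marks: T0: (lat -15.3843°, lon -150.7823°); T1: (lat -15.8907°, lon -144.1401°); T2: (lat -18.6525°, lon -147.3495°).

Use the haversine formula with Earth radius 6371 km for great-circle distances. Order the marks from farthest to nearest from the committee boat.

Distance from the committee boat at (lat -18.1301°, lon -147.2717°) to each:
T0 (lat -15.3843°, lon -150.7823°): 482.6 km
T1 (lat -15.8907°, lon -144.1401°): 415.8 km
T2 (lat -18.6525°, lon -147.3495°): 58.7 km

T0, T1, T2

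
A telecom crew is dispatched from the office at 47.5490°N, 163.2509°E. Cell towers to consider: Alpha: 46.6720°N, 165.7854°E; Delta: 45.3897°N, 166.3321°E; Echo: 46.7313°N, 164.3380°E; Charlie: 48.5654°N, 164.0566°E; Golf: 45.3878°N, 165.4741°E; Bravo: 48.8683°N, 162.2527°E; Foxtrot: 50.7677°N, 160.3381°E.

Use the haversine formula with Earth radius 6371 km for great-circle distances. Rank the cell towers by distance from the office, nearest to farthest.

Echo, Charlie, Bravo, Alpha, Golf, Delta, Foxtrot

Distances from the office:
Echo 46.7313°N, 164.3380°E: 122.6 km
Charlie 48.5654°N, 164.0566°E: 127.9 km
Bravo 48.8683°N, 162.2527°E: 164.3 km
Alpha 46.6720°N, 165.7854°E: 215.2 km
Golf 45.3878°N, 165.4741°E: 294.5 km
Delta 45.3897°N, 166.3321°E: 336.6 km
Foxtrot 50.7677°N, 160.3381°E: 415.8 km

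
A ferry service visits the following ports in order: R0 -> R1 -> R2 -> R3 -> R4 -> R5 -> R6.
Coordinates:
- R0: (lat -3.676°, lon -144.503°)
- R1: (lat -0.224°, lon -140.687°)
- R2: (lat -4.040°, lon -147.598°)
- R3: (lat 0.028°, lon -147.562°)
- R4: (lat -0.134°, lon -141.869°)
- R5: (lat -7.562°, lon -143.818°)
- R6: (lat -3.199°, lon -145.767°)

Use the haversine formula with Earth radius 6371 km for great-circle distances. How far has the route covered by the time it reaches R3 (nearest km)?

1902 km

Leg distances:
R0→R1: 571.9 km  (cumulative 571.9 km)
R1→R2: 877.2 km  (cumulative 1449.2 km)
R2→R3: 452.4 km  (cumulative 1901.5 km)
Cumulative distance at R3 ≈ 1902 km.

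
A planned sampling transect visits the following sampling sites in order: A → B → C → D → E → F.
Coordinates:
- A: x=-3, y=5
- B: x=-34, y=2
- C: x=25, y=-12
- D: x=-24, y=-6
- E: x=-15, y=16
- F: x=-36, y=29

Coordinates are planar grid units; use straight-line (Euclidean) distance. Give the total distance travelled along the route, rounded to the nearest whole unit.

Leg distances:
A→B: 31.1  (cumulative 31.1)
B→C: 60.6  (cumulative 91.8)
C→D: 49.4  (cumulative 141.1)
D→E: 23.8  (cumulative 164.9)
E→F: 24.7  (cumulative 189.6)
Total route length ≈ 190.

190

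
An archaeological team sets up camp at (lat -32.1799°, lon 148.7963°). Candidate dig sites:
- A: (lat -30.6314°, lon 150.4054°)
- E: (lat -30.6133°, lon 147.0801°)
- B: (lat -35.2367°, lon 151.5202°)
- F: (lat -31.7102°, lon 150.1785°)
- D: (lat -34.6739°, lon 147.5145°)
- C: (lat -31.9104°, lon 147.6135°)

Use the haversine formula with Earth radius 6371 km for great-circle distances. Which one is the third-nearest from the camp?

Distance to each, sorted:
C: 115.4 km
F: 140.5 km
A: 230.1 km
E: 238.5 km
D: 301.7 km
B: 423.1 km
The third-nearest is A at 230.1 km.

A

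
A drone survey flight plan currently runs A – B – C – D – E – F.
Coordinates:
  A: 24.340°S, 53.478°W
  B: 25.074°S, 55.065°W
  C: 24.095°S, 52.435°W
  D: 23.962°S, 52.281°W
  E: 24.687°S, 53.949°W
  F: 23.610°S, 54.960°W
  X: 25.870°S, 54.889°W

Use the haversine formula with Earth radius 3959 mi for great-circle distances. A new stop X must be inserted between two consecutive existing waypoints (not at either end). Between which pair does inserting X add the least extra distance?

Added distance for inserting X between each consecutive pair:
A–B: 82.0 mi
B–C: 74.2 mi
C–D: 393.2 mi
D–E: 194.3 mi
E–F: 158.9 mi
Smallest added distance is 74.2 mi, inserting between B and C.

between B and C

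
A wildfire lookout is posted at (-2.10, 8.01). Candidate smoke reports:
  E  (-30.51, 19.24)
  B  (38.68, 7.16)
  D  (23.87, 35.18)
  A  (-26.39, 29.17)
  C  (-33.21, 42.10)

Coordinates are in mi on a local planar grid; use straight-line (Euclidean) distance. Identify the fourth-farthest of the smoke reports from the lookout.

Distances from the lookout ((-2.10, 8.01)):
C: 46.2 mi
B: 40.8 mi
D: 37.6 mi
A: 32.2 mi
E: 30.5 mi
The fourth-farthest is A at 32.2 mi.

A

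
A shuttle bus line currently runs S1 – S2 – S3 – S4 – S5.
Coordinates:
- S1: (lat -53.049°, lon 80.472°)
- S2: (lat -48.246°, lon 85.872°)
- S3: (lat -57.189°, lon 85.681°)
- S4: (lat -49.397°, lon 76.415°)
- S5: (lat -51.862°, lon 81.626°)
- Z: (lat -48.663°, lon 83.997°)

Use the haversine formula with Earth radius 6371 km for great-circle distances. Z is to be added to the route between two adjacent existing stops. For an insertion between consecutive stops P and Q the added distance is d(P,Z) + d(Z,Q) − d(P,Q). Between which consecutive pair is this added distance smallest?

Added distance for inserting Z between each consecutive pair:
S1–S2: 37.1 km
S2–S3: 106.0 km
S3–S4: 452.2 km
S4–S5: 493.8 km
Smallest added distance is 37.1 km, inserting between S1 and S2.

between S1 and S2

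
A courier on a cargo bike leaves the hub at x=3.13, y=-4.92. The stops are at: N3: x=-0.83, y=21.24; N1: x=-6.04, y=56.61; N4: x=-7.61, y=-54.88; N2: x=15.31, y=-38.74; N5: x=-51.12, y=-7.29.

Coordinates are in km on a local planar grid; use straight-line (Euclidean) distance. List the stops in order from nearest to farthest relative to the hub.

Distance from the hub at x=3.13, y=-4.92 to each:
N3 x=-0.83, y=21.24: 26.5 km
N2 x=15.31, y=-38.74: 35.9 km
N4 x=-7.61, y=-54.88: 51.1 km
N5 x=-51.12, y=-7.29: 54.3 km
N1 x=-6.04, y=56.61: 62.2 km

N3, N2, N4, N5, N1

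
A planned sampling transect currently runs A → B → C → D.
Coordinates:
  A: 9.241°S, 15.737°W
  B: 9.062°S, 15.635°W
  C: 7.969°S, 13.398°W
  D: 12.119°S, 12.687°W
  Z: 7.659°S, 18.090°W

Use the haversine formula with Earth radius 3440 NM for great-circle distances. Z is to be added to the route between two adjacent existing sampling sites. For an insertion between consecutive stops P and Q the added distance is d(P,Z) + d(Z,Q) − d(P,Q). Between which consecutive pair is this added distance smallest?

Added distance for inserting Z between each consecutive pair:
A–B: 325.0 NM
B–C: 300.0 NM
C–D: 443.9 NM
Smallest added distance is 300.0 NM, inserting between B and C.

between B and C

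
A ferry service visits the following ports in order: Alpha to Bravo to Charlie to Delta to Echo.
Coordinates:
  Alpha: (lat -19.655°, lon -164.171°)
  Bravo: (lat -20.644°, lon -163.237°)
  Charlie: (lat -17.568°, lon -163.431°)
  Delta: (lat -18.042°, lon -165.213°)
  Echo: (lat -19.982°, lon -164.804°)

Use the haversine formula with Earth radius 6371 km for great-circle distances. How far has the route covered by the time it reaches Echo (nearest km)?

Leg distances:
Alpha→Bravo: 147.0 km  (cumulative 147.0 km)
Bravo→Charlie: 342.6 km  (cumulative 489.6 km)
Charlie→Delta: 195.9 km  (cumulative 685.5 km)
Delta→Echo: 220.0 km  (cumulative 905.5 km)
Cumulative distance at Echo ≈ 905 km.

905 km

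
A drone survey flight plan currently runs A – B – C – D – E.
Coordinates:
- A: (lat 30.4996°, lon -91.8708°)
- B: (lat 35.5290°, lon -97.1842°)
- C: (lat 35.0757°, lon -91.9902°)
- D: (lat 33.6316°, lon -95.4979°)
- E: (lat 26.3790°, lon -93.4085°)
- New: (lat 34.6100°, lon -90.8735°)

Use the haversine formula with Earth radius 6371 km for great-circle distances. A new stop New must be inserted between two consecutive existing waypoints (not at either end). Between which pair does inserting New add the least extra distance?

Added distance for inserting New between each consecutive pair:
A–B: 302.9 km
B–C: 223.6 km
C–D: 193.8 km
D–E: 555.0 km
Smallest added distance is 193.8 km, inserting between C and D.

between C and D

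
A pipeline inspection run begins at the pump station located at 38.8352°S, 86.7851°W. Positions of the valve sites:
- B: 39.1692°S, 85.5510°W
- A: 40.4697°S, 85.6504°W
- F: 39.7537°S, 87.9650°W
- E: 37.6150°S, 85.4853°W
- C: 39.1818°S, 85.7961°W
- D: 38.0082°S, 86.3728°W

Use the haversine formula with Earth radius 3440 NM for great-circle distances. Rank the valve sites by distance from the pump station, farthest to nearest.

A, E, F, B, D, C

Distance from the pump station at 38.8352°S, 86.7851°W to each:
A 40.4697°S, 85.6504°W: 111.3 NM
E 37.6150°S, 85.4853°W: 95.5 NM
F 39.7537°S, 87.9650°W: 77.8 NM
B 39.1692°S, 85.5510°W: 61.0 NM
D 38.0082°S, 86.3728°W: 53.3 NM
C 39.1818°S, 85.7961°W: 50.6 NM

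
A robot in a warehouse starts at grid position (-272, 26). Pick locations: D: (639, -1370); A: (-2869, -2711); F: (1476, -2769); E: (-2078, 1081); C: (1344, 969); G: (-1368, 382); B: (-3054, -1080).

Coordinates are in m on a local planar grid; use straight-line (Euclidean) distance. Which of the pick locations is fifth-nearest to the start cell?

B

Distance to each, sorted:
G: 1152.4 m
D: 1667.0 m
C: 1871.0 m
E: 2091.6 m
B: 2993.8 m
F: 3296.6 m
A: 3773.0 m
The fifth-nearest is B at 2993.8 m.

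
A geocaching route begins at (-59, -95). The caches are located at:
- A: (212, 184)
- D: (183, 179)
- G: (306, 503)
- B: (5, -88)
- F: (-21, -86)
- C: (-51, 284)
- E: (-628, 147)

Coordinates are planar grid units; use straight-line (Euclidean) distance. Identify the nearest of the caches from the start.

Distances from the start ((-59, -95)):
F: 39.1
B: 64.4
D: 365.6
C: 379.1
A: 388.9
E: 618.3
G: 700.6
The nearest is F at 39.1.

F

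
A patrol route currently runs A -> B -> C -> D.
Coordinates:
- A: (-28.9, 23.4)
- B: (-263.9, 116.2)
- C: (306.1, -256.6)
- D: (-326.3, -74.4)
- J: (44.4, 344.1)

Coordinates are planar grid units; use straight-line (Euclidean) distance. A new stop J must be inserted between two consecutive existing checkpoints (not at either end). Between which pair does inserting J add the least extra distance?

between B and C

Added distance for inserting J between each consecutive pair:
A–B: 459.7
B–C: 357.5
C–D: 556.2
Smallest added distance is 357.5, inserting between B and C.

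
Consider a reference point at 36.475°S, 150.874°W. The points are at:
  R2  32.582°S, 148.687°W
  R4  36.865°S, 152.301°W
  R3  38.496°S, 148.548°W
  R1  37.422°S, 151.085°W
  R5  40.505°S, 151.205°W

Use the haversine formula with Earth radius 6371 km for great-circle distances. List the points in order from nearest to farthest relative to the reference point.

Computing each great-circle distance from 36.475°S, 150.874°W:
R1 37.422°S, 151.085°W: 107.0 km
R4 36.865°S, 152.301°W: 134.5 km
R3 38.496°S, 148.548°W: 304.3 km
R5 40.505°S, 151.205°W: 449.0 km
R2 32.582°S, 148.687°W: 477.0 km

R1, R4, R3, R5, R2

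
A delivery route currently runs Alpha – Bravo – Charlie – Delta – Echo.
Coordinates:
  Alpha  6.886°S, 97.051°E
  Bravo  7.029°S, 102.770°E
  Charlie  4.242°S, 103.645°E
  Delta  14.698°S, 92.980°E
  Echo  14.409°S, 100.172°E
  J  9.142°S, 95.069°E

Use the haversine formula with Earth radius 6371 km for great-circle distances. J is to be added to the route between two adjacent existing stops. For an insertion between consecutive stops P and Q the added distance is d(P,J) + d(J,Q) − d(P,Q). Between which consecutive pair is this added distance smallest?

Added distance for inserting J between each consecutive pair:
Alpha–Bravo: 580.7 km
Bravo–Charlie: 1647.4 km
Charlie–Delta: 102.7 km
Delta–Echo: 690.6 km
Smallest added distance is 102.7 km, inserting between Charlie and Delta.

between Charlie and Delta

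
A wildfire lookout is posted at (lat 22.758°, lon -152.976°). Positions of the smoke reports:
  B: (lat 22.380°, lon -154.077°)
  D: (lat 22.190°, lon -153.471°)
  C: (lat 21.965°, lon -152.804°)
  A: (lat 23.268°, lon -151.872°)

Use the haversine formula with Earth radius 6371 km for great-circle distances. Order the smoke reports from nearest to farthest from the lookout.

D, C, B, A

Distance from the lookout at (lat 22.758°, lon -152.976°) to each:
D (lat 22.190°, lon -153.471°): 81.1 km
C (lat 21.965°, lon -152.804°): 89.9 km
B (lat 22.380°, lon -154.077°): 120.6 km
A (lat 23.268°, lon -151.872°): 126.4 km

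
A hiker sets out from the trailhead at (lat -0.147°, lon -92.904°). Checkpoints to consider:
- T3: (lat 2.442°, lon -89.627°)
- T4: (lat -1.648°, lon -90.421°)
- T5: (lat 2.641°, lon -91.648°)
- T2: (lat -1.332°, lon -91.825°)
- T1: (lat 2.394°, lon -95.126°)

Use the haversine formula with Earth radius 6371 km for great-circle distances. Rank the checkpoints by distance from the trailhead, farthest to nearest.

T3, T1, T5, T4, T2

Distance from the trailhead at (lat -0.147°, lon -92.904°) to each:
T3 (lat 2.442°, lon -89.627°): 464.3 km
T1 (lat 2.394°, lon -95.126°): 375.3 km
T5 (lat 2.641°, lon -91.648°): 340.0 km
T4 (lat -1.648°, lon -90.421°): 322.6 km
T2 (lat -1.332°, lon -91.825°): 178.2 km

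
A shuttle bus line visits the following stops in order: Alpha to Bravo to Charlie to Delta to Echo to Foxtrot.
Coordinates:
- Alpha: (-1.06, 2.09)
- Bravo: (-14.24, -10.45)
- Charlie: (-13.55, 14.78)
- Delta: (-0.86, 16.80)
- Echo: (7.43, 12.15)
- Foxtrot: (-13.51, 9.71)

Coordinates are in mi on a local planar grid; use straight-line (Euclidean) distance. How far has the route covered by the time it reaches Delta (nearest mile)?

56 mi

Leg distances:
Alpha→Bravo: 18.2 mi  (cumulative 18.2 mi)
Bravo→Charlie: 25.2 mi  (cumulative 43.4 mi)
Charlie→Delta: 12.8 mi  (cumulative 56.3 mi)
Cumulative distance at Delta ≈ 56 mi.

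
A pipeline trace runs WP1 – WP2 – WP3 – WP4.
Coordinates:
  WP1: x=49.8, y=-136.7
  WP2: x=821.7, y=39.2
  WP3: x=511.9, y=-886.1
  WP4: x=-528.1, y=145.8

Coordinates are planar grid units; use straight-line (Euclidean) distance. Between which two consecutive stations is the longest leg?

Leg distances:
WP1→WP2: 791.7
WP2→WP3: 975.8
WP3→WP4: 1465.1
The longest leg is WP3–WP4 at 1465.1.

WP3–WP4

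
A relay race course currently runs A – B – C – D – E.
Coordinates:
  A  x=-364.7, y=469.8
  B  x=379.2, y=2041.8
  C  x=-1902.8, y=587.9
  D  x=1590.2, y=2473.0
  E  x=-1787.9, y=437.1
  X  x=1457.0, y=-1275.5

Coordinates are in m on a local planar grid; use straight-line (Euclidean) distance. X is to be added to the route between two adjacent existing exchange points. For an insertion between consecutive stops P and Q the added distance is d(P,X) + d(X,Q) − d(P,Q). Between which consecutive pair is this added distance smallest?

Added distance for inserting X between each consecutive pair:
A–B: 4271.7 m
B–C: 4624.1 m
C–D: 3623.6 m
D–E: 3475.8 m
Smallest added distance is 3475.8 m, inserting between D and E.

between D and E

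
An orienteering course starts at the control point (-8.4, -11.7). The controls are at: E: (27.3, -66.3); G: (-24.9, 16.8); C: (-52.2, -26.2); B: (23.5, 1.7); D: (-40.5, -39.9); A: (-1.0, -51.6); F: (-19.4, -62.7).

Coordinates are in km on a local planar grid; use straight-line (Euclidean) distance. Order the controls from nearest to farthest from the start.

G, B, A, D, C, F, E

Distances from the start:
G (-24.9, 16.8): 32.9 km
B (23.5, 1.7): 34.6 km
A (-1.0, -51.6): 40.6 km
D (-40.5, -39.9): 42.7 km
C (-52.2, -26.2): 46.1 km
F (-19.4, -62.7): 52.2 km
E (27.3, -66.3): 65.2 km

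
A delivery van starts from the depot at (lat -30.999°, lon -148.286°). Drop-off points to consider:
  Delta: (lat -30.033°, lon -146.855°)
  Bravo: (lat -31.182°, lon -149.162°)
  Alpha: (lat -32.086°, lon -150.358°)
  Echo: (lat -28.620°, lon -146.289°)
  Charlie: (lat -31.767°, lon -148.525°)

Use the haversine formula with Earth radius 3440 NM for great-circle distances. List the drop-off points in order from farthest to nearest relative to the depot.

Distances from the depot:
Echo (lat -28.620°, lon -146.289°): 176.7 NM
Alpha (lat -32.086°, lon -150.358°): 124.5 NM
Delta (lat -30.033°, lon -146.855°): 94.0 NM
Charlie (lat -31.767°, lon -148.525°): 47.7 NM
Bravo (lat -31.182°, lon -149.162°): 46.4 NM

Echo, Alpha, Delta, Charlie, Bravo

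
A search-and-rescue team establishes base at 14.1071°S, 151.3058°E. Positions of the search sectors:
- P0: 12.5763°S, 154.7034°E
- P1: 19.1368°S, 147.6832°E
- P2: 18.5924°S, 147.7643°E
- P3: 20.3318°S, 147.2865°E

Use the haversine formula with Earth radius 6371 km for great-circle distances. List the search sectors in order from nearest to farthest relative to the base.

P0, P2, P1, P3

Distances from the base:
P0 12.5763°S, 154.7034°E: 405.1 km
P2 18.5924°S, 147.7643°E: 625.6 km
P1 19.1368°S, 147.6832°E: 679.4 km
P3 20.3318°S, 147.2865°E: 813.1 km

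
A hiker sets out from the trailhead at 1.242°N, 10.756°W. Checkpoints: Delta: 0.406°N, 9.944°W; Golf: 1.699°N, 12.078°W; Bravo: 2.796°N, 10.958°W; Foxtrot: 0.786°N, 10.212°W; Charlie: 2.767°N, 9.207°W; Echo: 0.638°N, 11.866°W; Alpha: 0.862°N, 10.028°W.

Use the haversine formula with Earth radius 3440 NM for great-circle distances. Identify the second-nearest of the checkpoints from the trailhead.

Distances from the trailhead (1.242°N, 10.756°W):
Foxtrot: 42.6 NM
Alpha: 49.3 NM
Delta: 70.0 NM
Echo: 75.9 NM
Golf: 84.0 NM
Bravo: 94.1 NM
Charlie: 130.5 NM
The second-nearest is Alpha at 49.3 NM.

Alpha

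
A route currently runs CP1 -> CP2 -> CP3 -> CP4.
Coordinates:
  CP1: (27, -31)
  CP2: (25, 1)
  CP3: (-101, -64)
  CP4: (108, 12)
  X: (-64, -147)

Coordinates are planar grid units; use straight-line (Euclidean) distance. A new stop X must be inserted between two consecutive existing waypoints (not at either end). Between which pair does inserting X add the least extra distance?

between CP3 and CP4

Added distance for inserting X between each consecutive pair:
CP1–CP2: 288.1
CP2–CP3: 121.8
CP3–CP4: 102.7
Smallest added distance is 102.7, inserting between CP3 and CP4.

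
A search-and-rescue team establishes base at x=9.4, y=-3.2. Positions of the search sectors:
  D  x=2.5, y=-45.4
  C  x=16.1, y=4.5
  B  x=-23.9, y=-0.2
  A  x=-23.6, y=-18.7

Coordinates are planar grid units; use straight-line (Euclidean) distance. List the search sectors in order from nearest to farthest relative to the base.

Computing each straight-line distance from x=9.4, y=-3.2:
C x=16.1, y=4.5: 10.2
B x=-23.9, y=-0.2: 33.4
A x=-23.6, y=-18.7: 36.5
D x=2.5, y=-45.4: 42.8

C, B, A, D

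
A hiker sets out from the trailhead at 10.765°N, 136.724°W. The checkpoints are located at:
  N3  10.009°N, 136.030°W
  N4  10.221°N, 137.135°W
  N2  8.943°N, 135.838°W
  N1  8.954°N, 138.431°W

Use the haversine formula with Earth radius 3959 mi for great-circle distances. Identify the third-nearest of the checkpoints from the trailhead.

Distances from the trailhead (10.765°N, 136.724°W):
N4: 46.8 mi
N3: 70.4 mi
N2: 139.6 mi
N1: 170.8 mi
The third-nearest is N2 at 139.6 mi.

N2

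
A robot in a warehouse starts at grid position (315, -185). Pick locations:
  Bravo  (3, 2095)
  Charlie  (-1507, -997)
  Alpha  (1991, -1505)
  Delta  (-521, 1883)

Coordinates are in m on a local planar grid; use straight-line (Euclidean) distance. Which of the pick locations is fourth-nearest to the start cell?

Distances from the start cell ((315, -185)):
Charlie: 1994.8 m
Alpha: 2133.4 m
Delta: 2230.6 m
Bravo: 2301.2 m
The fourth-nearest is Bravo at 2301.2 m.

Bravo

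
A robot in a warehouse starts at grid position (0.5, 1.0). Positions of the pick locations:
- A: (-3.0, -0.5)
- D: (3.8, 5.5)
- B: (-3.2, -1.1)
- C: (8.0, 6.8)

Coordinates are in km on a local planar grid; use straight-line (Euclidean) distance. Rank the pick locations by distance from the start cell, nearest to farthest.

A, B, D, C

Computing each straight-line distance from (0.5, 1.0):
A (-3.0, -0.5): 3.8 km
B (-3.2, -1.1): 4.3 km
D (3.8, 5.5): 5.6 km
C (8.0, 6.8): 9.5 km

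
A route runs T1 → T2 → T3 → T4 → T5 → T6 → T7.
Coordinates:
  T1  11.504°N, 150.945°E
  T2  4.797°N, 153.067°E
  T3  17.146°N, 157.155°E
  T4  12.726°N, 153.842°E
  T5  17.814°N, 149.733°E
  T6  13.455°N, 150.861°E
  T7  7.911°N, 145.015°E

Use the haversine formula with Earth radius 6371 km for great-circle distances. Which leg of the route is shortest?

T5–T6

Leg distances:
T1→T2: 781.5 km
T2→T3: 1443.5 km
T3→T4: 606.8 km
T4→T5: 717.1 km
T5→T6: 499.5 km
T6→T7: 887.5 km
The shortest leg is T5–T6 at 499.5 km.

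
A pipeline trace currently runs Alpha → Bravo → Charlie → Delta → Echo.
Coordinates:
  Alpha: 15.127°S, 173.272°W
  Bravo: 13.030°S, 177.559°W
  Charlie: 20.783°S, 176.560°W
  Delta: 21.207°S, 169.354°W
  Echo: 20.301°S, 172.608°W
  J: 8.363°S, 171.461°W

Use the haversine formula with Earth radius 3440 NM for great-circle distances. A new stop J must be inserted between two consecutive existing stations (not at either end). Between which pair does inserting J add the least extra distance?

Added distance for inserting J between each consecutive pair:
Alpha–Bravo: 596.1 NM
Bravo–Charlie: 789.0 NM
Charlie–Delta: 1178.2 NM
Delta–Echo: 1310.0 NM
Smallest added distance is 596.1 NM, inserting between Alpha and Bravo.

between Alpha and Bravo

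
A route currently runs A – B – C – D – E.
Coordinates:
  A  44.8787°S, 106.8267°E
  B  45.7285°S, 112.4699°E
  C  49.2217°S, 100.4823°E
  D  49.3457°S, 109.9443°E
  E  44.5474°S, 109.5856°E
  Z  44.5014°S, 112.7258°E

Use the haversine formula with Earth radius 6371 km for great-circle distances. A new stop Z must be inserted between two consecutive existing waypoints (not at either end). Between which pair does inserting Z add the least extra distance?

between A and B

Added distance for inserting Z between each consecutive pair:
A–B: 154.8 km
B–C: 225.0 km
C–D: 959.3 km
D–E: 293.2 km
Smallest added distance is 154.8 km, inserting between A and B.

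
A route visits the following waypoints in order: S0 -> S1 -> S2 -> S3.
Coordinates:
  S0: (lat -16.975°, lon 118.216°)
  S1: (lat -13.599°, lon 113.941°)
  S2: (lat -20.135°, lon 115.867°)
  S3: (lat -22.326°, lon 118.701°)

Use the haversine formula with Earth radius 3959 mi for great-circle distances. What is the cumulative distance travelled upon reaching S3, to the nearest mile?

Leg distances:
S0→S1: 368.2 mi  (cumulative 368.2 mi)
S1→S2: 469.2 mi  (cumulative 837.4 mi)
S2→S3: 237.1 mi  (cumulative 1074.5 mi)
Cumulative distance at S3 ≈ 1075 mi.

1075 mi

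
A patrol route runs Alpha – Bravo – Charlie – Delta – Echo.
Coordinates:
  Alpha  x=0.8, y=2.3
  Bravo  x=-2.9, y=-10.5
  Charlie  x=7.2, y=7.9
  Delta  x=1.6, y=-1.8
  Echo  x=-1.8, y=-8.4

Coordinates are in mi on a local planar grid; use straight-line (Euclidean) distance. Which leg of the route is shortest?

Delta–Echo

Leg distances:
Alpha→Bravo: 13.3 mi
Bravo→Charlie: 21.0 mi
Charlie→Delta: 11.2 mi
Delta→Echo: 7.4 mi
The shortest leg is Delta–Echo at 7.4 mi.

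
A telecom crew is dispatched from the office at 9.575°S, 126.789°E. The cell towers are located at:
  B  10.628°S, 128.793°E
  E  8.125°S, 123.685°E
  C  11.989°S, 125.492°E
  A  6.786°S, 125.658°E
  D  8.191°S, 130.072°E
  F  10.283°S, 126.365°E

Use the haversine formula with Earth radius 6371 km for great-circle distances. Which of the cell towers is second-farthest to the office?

E

Distance to each, sorted:
D: 392.1 km
E: 377.2 km
A: 334.2 km
C: 303.5 km
B: 248.7 km
F: 91.4 km
The second-farthest is E at 377.2 km.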